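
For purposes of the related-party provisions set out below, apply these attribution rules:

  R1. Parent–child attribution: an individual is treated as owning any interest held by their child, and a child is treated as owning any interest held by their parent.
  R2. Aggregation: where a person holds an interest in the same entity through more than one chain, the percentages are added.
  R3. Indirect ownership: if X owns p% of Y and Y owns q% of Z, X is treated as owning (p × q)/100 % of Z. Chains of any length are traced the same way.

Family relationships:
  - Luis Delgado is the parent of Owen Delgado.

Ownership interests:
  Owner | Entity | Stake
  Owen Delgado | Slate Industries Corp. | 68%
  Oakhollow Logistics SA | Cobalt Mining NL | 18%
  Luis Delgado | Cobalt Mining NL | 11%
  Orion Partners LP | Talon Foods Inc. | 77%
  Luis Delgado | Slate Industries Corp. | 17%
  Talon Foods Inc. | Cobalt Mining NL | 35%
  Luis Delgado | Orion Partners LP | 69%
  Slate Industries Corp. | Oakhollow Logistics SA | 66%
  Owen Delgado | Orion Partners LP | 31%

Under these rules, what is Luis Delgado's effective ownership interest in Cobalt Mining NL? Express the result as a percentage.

By parent–child attribution (R1), Luis Delgado is treated as also owning Owen Delgado's interest in Orion Partners LP, giving 69% + 31% = 100%.
By parent–child attribution (R1), Luis Delgado is treated as also owning Owen Delgado's interest in Slate Industries Corp, giving 17% + 68% = 85%.
Chain via Orion Partners LP → Talon Foods Inc. (R3): 100% × 77% × 35% = 26.95% of Cobalt Mining NL.
Chain via Slate Industries Corp. → Oakhollow Logistics SA (R3): 85% × 66% × 18% = 10.098% of Cobalt Mining NL.
Direct interest in Cobalt Mining NL: 11%.
Aggregating (R2): 26.95% + 10.098% + 11% = 48.048%.

48.048%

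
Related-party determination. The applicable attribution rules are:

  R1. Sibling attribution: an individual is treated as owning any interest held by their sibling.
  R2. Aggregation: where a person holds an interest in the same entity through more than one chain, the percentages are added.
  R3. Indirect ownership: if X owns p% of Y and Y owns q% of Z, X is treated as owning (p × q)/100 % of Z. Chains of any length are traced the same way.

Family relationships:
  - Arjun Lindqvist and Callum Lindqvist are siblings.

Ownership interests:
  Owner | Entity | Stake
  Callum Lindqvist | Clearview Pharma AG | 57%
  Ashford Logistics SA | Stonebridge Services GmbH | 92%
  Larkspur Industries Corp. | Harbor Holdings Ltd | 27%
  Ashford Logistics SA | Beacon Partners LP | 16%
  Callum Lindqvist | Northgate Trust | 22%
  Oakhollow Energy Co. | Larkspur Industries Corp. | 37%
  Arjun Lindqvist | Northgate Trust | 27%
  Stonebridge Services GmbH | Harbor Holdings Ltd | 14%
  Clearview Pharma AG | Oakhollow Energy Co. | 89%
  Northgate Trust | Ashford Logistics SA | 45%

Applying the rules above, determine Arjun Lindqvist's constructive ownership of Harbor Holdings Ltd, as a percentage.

7.907967%

By sibling attribution (R1), Arjun Lindqvist is treated as also owning Callum Lindqvist's interest in Northgate Trust, giving 27% + 22% = 49%.
By sibling attribution (R1), Arjun Lindqvist is treated as owning Callum Lindqvist's 57% interest in Clearview Pharma AG.
Chain via Northgate Trust → Ashford Logistics SA → Stonebridge Services GmbH (R3): 49% × 45% × 92% × 14% = 2.84004% of Harbor Holdings Ltd.
Chain via Clearview Pharma AG → Oakhollow Energy Co. → Larkspur Industries Corp. (R3): 57% × 89% × 37% × 27% = 5.067927% of Harbor Holdings Ltd.
Aggregating (R2): 2.84004% + 5.067927% = 7.907967%.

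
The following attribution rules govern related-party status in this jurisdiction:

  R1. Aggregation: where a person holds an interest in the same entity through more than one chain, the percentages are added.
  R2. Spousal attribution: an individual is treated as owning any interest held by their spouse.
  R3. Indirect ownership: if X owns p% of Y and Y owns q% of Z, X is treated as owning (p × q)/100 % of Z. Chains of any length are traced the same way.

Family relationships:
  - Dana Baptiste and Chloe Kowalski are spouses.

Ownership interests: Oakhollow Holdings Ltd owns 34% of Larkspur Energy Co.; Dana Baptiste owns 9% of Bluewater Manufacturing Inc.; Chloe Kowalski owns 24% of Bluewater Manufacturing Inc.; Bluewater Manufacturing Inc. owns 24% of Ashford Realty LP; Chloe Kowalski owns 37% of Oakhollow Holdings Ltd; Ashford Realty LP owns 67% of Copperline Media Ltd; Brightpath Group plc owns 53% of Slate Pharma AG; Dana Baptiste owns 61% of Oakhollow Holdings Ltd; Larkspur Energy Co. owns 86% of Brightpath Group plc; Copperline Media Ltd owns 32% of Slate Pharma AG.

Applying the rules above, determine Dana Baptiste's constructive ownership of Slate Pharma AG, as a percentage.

By spousal attribution (R2), Dana Baptiste is treated as also owning Chloe Kowalski's interest in Oakhollow Holdings Ltd, giving 61% + 37% = 98%.
By spousal attribution (R2), Dana Baptiste is treated as also owning Chloe Kowalski's interest in Bluewater Manufacturing Inc, giving 9% + 24% = 33%.
Chain via Oakhollow Holdings Ltd → Larkspur Energy Co. → Brightpath Group plc (R3): 98% × 34% × 86% × 53% = 15.187256% of Slate Pharma AG.
Chain via Bluewater Manufacturing Inc. → Ashford Realty LP → Copperline Media Ltd (R3): 33% × 24% × 67% × 32% = 1.698048% of Slate Pharma AG.
Aggregating (R1): 15.187256% + 1.698048% = 16.885304%.

16.885304%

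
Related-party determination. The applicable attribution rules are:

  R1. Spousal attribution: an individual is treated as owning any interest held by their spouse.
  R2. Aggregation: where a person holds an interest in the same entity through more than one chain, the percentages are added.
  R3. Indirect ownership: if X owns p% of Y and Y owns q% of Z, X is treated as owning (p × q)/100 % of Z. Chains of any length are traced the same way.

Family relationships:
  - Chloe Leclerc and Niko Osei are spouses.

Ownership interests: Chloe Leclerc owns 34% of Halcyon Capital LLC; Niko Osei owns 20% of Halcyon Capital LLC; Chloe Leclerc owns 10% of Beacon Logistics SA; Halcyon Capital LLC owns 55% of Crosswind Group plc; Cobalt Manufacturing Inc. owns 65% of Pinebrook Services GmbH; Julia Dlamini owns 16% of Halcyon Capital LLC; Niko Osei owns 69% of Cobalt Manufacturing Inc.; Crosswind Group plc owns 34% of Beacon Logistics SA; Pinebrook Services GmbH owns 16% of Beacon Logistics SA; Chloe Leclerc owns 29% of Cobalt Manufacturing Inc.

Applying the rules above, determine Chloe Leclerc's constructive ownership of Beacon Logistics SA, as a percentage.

By spousal attribution (R1), Chloe Leclerc is treated as also owning Niko Osei's interest in Halcyon Capital LLC, giving 34% + 20% = 54%.
By spousal attribution (R1), Chloe Leclerc is treated as also owning Niko Osei's interest in Cobalt Manufacturing Inc, giving 29% + 69% = 98%.
Chain via Halcyon Capital LLC → Crosswind Group plc (R3): 54% × 55% × 34% = 10.098% of Beacon Logistics SA.
Chain via Cobalt Manufacturing Inc. → Pinebrook Services GmbH (R3): 98% × 65% × 16% = 10.192% of Beacon Logistics SA.
Direct interest in Beacon Logistics SA: 10%.
Aggregating (R2): 10.098% + 10.192% + 10% = 30.29%.

30.29%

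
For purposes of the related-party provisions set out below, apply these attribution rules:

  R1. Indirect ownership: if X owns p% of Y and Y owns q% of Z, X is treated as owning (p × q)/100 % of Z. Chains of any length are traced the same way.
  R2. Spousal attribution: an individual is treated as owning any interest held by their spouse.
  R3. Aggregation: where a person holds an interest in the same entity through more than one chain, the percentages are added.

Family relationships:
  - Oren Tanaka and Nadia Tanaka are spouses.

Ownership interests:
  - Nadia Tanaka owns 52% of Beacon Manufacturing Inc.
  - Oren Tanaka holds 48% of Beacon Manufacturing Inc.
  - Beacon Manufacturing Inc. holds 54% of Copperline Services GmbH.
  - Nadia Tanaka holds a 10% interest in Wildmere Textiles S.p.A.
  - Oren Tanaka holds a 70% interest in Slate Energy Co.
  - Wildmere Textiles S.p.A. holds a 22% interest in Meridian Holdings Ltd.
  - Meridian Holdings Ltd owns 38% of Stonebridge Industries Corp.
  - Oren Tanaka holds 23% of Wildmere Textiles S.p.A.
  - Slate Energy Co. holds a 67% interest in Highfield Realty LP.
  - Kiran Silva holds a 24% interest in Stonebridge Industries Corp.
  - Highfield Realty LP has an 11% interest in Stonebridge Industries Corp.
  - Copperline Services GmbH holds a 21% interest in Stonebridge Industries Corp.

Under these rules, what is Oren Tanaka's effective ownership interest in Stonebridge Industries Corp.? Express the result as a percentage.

19.2578%

By spousal attribution (R2), Oren Tanaka is treated as also owning Nadia Tanaka's interest in Beacon Manufacturing Inc, giving 48% + 52% = 100%.
By spousal attribution (R2), Oren Tanaka is treated as also owning Nadia Tanaka's interest in Wildmere Textiles S.p.A, giving 23% + 10% = 33%.
Chain via Slate Energy Co. → Highfield Realty LP (R1): 70% × 67% × 11% = 5.159% of Stonebridge Industries Corp.
Chain via Beacon Manufacturing Inc. → Copperline Services GmbH (R1): 100% × 54% × 21% = 11.34% of Stonebridge Industries Corp.
Chain via Wildmere Textiles S.p.A. → Meridian Holdings Ltd (R1): 33% × 22% × 38% = 2.7588% of Stonebridge Industries Corp.
Aggregating (R3): 5.159% + 11.34% + 2.7588% = 19.2578%.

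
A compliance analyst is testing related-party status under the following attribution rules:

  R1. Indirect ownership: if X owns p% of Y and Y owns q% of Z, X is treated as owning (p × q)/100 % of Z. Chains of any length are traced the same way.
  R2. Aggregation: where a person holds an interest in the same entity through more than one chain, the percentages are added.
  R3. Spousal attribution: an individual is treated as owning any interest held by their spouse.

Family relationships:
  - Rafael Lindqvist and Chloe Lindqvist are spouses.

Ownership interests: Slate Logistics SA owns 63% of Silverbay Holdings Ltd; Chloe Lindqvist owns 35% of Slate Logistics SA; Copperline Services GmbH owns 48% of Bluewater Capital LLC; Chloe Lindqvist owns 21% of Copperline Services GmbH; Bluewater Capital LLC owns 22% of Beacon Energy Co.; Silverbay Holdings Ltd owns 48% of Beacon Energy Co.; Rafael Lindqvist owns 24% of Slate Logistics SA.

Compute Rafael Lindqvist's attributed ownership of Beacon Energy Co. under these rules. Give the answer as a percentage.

By spousal attribution (R3), Rafael Lindqvist is treated as also owning Chloe Lindqvist's interest in Slate Logistics SA, giving 24% + 35% = 59%.
By spousal attribution (R3), Rafael Lindqvist is treated as owning Chloe Lindqvist's 21% interest in Copperline Services GmbH.
Chain via Slate Logistics SA → Silverbay Holdings Ltd (R1): 59% × 63% × 48% = 17.8416% of Beacon Energy Co.
Chain via Copperline Services GmbH → Bluewater Capital LLC (R1): 21% × 48% × 22% = 2.2176% of Beacon Energy Co.
Aggregating (R2): 17.8416% + 2.2176% = 20.0592%.

20.0592%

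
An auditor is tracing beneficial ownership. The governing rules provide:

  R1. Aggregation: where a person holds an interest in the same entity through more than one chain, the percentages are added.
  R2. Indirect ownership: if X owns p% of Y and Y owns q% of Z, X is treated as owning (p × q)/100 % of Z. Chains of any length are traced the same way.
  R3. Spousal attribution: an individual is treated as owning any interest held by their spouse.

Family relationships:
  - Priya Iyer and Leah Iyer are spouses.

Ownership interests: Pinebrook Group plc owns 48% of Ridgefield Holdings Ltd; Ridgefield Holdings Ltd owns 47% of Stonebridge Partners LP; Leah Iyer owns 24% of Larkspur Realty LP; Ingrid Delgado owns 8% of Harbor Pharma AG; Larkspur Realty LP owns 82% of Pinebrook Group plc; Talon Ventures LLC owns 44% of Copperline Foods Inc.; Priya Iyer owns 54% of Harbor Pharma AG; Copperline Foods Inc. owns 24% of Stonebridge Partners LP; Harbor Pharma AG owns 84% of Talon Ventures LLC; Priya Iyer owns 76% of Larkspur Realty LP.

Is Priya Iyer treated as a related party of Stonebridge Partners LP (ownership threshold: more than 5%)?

By spousal attribution (R3), Priya Iyer is treated as also owning Leah Iyer's interest in Larkspur Realty LP, giving 76% + 24% = 100%.
Chain via Larkspur Realty LP → Pinebrook Group plc → Ridgefield Holdings Ltd (R2): 100% × 82% × 48% × 47% = 18.4992% of Stonebridge Partners LP.
Chain via Harbor Pharma AG → Talon Ventures LLC → Copperline Foods Inc. (R2): 54% × 84% × 44% × 24% = 4.790016% of Stonebridge Partners LP.
Aggregating (R1): 18.4992% + 4.790016% = 23.289216%.
23.289216% exceeds the 5% threshold, so Priya is a related party to Stonebridge Partners LP.

Yes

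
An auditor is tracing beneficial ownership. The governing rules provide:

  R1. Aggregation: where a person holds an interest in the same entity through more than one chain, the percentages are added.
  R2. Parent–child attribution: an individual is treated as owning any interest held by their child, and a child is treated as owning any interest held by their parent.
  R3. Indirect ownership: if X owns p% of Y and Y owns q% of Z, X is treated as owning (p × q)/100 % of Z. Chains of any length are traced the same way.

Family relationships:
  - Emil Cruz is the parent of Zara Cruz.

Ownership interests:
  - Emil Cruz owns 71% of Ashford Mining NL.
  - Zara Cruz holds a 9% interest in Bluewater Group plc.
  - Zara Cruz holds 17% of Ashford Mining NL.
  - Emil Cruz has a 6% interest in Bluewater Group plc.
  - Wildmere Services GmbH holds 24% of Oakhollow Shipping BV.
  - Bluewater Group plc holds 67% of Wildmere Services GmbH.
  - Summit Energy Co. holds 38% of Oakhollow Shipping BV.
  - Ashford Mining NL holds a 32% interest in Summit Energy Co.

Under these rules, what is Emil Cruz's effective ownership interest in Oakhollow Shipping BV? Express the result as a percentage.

By parent–child attribution (R2), Emil Cruz is treated as also owning Zara Cruz's interest in Bluewater Group plc, giving 6% + 9% = 15%.
By parent–child attribution (R2), Emil Cruz is treated as also owning Zara Cruz's interest in Ashford Mining NL, giving 71% + 17% = 88%.
Chain via Bluewater Group plc → Wildmere Services GmbH (R3): 15% × 67% × 24% = 2.412% of Oakhollow Shipping BV.
Chain via Ashford Mining NL → Summit Energy Co. (R3): 88% × 32% × 38% = 10.7008% of Oakhollow Shipping BV.
Aggregating (R1): 2.412% + 10.7008% = 13.1128%.

13.1128%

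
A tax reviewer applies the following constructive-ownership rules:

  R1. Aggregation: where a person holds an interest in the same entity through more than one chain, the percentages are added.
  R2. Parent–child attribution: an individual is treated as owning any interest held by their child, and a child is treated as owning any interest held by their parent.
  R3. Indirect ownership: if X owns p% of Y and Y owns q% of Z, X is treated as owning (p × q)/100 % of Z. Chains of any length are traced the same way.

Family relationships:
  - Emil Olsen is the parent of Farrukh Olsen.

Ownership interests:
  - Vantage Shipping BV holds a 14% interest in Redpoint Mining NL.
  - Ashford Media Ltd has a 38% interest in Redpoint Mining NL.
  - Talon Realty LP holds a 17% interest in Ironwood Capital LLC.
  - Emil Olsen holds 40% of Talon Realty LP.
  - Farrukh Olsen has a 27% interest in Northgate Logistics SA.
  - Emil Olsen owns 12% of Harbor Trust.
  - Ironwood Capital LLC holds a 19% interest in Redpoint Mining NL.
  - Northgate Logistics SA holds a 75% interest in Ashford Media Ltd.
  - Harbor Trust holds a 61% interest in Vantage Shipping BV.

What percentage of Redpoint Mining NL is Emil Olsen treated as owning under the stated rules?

By parent–child attribution (R2), Emil Olsen is treated as owning Farrukh Olsen's 27% interest in Northgate Logistics SA.
Chain via Talon Realty LP → Ironwood Capital LLC (R3): 40% × 17% × 19% = 1.292% of Redpoint Mining NL.
Chain via Harbor Trust → Vantage Shipping BV (R3): 12% × 61% × 14% = 1.0248% of Redpoint Mining NL.
Chain via Northgate Logistics SA → Ashford Media Ltd (R3): 27% × 75% × 38% = 7.695% of Redpoint Mining NL.
Aggregating (R1): 1.292% + 1.0248% + 7.695% = 10.0118%.

10.0118%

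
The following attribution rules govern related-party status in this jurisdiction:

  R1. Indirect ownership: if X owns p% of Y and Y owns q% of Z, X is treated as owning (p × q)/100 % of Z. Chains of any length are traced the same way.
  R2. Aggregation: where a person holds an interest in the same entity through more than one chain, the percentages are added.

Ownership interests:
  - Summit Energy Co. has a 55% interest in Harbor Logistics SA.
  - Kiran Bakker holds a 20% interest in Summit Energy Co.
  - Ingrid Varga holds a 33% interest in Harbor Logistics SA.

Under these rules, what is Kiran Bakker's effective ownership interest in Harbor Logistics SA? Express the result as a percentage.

11%

Chain via Summit Energy Co. (R1): 20% × 55% = 11% of Harbor Logistics SA.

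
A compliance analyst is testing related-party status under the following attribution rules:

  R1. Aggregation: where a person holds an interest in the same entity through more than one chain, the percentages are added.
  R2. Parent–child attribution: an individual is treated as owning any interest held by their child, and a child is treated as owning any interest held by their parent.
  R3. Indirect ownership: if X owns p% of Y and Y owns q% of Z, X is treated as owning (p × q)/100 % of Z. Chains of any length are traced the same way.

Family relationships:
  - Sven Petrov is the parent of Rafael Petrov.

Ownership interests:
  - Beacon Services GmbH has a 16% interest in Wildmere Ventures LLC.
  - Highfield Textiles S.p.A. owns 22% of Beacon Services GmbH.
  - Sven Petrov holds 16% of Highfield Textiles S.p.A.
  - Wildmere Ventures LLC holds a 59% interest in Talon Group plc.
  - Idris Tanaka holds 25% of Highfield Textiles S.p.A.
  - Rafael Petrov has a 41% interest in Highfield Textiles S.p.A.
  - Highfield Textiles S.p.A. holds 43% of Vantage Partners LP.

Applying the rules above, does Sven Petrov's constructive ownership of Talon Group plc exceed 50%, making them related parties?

By parent–child attribution (R2), Sven Petrov is treated as also owning Rafael Petrov's interest in Highfield Textiles S.p.A, giving 16% + 41% = 57%.
Chain via Highfield Textiles S.p.A. → Beacon Services GmbH → Wildmere Ventures LLC (R3): 57% × 22% × 16% × 59% = 1.183776% of Talon Group plc.
1.183776% does not exceed the 50% threshold, so Sven is not a related party to Talon Group plc.

No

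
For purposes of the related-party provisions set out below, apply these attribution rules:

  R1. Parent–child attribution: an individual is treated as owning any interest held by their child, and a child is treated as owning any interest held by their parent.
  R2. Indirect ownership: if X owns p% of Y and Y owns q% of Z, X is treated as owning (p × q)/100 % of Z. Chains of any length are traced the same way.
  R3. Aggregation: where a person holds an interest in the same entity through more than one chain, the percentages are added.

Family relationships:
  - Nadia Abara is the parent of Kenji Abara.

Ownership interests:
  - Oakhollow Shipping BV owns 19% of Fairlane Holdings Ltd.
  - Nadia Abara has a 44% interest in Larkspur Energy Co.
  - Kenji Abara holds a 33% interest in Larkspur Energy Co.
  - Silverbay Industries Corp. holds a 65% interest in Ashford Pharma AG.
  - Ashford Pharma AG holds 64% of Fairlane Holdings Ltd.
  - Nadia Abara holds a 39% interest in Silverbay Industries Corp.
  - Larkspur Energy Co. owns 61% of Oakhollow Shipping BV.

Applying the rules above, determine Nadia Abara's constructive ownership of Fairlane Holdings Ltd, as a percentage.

By parent–child attribution (R1), Nadia Abara is treated as also owning Kenji Abara's interest in Larkspur Energy Co, giving 44% + 33% = 77%.
Chain via Larkspur Energy Co. → Oakhollow Shipping BV (R2): 77% × 61% × 19% = 8.9243% of Fairlane Holdings Ltd.
Chain via Silverbay Industries Corp. → Ashford Pharma AG (R2): 39% × 65% × 64% = 16.224% of Fairlane Holdings Ltd.
Aggregating (R3): 8.9243% + 16.224% = 25.1483%.

25.1483%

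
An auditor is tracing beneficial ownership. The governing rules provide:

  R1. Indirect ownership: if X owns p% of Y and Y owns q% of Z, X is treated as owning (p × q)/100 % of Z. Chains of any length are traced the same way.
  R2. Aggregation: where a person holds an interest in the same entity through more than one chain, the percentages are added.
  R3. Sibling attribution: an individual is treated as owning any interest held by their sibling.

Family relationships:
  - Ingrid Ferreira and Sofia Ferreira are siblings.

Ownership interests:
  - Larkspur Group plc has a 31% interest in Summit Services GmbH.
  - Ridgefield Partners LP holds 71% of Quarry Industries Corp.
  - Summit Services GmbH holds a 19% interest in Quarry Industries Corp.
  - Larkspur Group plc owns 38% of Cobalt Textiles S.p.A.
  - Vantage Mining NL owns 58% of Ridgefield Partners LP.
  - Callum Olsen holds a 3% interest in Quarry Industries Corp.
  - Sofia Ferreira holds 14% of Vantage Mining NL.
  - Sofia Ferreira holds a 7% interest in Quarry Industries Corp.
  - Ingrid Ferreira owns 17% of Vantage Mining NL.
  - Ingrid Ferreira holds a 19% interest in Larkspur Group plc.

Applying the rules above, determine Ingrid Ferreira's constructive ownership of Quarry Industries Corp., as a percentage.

20.8849%

By sibling attribution (R3), Ingrid Ferreira is treated as also owning Sofia Ferreira's interest in Vantage Mining NL, giving 17% + 14% = 31%.
By sibling attribution (R3), Ingrid Ferreira is treated as owning Sofia Ferreira's 7% interest in Quarry Industries Corp.
Chain via Larkspur Group plc → Summit Services GmbH (R1): 19% × 31% × 19% = 1.1191% of Quarry Industries Corp.
Chain via Vantage Mining NL → Ridgefield Partners LP (R1): 31% × 58% × 71% = 12.7658% of Quarry Industries Corp.
Direct interest in Quarry Industries Corp: 7%.
Aggregating (R2): 1.1191% + 12.7658% + 7% = 20.8849%.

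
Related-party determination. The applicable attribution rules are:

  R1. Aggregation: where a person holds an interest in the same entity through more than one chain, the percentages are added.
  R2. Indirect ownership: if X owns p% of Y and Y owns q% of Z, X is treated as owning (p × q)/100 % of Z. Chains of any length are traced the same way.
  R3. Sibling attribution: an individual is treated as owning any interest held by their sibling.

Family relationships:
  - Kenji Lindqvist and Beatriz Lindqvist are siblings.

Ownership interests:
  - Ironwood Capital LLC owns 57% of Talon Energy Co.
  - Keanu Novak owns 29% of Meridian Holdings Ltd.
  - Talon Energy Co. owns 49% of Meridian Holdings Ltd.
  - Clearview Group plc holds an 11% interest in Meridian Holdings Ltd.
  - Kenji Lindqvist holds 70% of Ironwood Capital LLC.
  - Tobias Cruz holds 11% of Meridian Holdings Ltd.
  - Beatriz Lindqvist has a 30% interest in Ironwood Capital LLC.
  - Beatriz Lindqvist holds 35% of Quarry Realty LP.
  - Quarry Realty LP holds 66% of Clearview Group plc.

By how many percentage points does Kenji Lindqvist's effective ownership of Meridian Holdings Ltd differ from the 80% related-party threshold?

49.529

By sibling attribution (R3), Kenji Lindqvist is treated as also owning Beatriz Lindqvist's interest in Ironwood Capital LLC, giving 70% + 30% = 100%.
By sibling attribution (R3), Kenji Lindqvist is treated as owning Beatriz Lindqvist's 35% interest in Quarry Realty LP.
Chain via Ironwood Capital LLC → Talon Energy Co. (R2): 100% × 57% × 49% = 27.93% of Meridian Holdings Ltd.
Chain via Quarry Realty LP → Clearview Group plc (R2): 35% × 66% × 11% = 2.541% of Meridian Holdings Ltd.
Aggregating (R1): 27.93% + 2.541% = 30.471%.
30.471% falls short of the 80% threshold by 49.529 percentage points.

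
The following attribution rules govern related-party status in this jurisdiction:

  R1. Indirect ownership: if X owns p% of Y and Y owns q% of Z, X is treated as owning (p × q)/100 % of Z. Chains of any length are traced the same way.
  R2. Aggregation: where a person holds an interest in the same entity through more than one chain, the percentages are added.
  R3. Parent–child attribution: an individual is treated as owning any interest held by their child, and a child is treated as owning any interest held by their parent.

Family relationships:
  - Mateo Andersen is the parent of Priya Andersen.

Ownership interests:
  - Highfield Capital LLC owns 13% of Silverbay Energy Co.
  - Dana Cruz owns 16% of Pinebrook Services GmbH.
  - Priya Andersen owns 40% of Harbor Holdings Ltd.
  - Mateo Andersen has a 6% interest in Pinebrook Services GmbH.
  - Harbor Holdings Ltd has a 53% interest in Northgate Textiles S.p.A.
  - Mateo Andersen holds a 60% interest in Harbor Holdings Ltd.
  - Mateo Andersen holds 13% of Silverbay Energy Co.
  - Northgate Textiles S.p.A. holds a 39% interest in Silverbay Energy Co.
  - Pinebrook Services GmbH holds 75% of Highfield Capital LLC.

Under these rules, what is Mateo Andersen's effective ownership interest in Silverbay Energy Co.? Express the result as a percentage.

34.255%

By parent–child attribution (R3), Mateo Andersen is treated as also owning Priya Andersen's interest in Harbor Holdings Ltd, giving 60% + 40% = 100%.
Chain via Pinebrook Services GmbH → Highfield Capital LLC (R1): 6% × 75% × 13% = 0.585% of Silverbay Energy Co.
Chain via Harbor Holdings Ltd → Northgate Textiles S.p.A. (R1): 100% × 53% × 39% = 20.67% of Silverbay Energy Co.
Direct interest in Silverbay Energy Co: 13%.
Aggregating (R2): 0.585% + 20.67% + 13% = 34.255%.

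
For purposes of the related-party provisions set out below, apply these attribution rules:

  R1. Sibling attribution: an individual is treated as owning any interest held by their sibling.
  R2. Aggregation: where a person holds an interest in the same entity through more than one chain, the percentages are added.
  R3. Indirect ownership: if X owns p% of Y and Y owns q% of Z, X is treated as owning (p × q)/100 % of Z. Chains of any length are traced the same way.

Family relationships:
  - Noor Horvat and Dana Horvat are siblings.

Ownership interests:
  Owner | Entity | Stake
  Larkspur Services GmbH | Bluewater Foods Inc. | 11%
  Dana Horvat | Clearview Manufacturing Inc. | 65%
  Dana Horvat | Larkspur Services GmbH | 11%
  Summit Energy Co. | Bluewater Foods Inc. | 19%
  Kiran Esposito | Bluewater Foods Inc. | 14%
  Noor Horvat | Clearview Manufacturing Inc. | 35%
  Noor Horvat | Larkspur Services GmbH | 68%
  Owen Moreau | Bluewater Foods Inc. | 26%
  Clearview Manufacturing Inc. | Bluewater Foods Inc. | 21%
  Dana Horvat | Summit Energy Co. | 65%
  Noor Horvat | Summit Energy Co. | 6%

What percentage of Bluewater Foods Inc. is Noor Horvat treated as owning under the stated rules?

By sibling attribution (R1), Noor Horvat is treated as also owning Dana Horvat's interest in Larkspur Services GmbH, giving 68% + 11% = 79%.
By sibling attribution (R1), Noor Horvat is treated as also owning Dana Horvat's interest in Clearview Manufacturing Inc, giving 35% + 65% = 100%.
By sibling attribution (R1), Noor Horvat is treated as also owning Dana Horvat's interest in Summit Energy Co, giving 6% + 65% = 71%.
Chain via Larkspur Services GmbH (R3): 79% × 11% = 8.69% of Bluewater Foods Inc.
Chain via Clearview Manufacturing Inc. (R3): 100% × 21% = 21% of Bluewater Foods Inc.
Chain via Summit Energy Co. (R3): 71% × 19% = 13.49% of Bluewater Foods Inc.
Aggregating (R2): 8.69% + 21% + 13.49% = 43.18%.

43.18%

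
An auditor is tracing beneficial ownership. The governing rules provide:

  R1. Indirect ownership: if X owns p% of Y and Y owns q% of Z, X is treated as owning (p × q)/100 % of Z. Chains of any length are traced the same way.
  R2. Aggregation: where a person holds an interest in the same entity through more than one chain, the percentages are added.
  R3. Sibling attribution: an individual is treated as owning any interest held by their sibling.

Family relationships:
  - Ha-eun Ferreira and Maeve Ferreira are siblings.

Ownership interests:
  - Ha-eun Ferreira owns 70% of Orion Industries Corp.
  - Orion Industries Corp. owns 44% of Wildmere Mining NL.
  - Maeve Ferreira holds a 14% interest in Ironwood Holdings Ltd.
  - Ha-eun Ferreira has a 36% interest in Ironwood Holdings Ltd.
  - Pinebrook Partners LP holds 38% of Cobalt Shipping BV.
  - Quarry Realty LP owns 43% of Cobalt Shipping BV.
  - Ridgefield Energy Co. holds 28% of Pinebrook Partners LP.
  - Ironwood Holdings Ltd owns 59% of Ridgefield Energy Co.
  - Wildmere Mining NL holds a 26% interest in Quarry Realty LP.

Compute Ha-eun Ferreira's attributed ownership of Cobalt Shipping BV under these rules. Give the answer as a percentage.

By sibling attribution (R3), Ha-eun Ferreira is treated as also owning Maeve Ferreira's interest in Ironwood Holdings Ltd, giving 36% + 14% = 50%.
Chain via Orion Industries Corp. → Wildmere Mining NL → Quarry Realty LP (R1): 70% × 44% × 26% × 43% = 3.44344% of Cobalt Shipping BV.
Chain via Ironwood Holdings Ltd → Ridgefield Energy Co. → Pinebrook Partners LP (R1): 50% × 59% × 28% × 38% = 3.1388% of Cobalt Shipping BV.
Aggregating (R2): 3.44344% + 3.1388% = 6.58224%.

6.58224%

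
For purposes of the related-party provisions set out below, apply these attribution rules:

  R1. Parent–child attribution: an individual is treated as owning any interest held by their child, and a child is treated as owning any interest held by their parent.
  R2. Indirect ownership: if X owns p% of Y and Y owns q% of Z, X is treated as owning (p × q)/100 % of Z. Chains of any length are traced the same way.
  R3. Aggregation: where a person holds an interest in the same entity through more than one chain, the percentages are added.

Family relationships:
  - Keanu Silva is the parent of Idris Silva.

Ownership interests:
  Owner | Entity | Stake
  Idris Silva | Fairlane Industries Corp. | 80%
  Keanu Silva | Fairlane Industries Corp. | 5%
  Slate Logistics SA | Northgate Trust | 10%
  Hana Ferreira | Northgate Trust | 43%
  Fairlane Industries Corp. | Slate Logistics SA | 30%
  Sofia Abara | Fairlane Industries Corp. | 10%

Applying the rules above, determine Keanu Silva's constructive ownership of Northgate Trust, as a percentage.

2.55%

By parent–child attribution (R1), Keanu Silva is treated as also owning Idris Silva's interest in Fairlane Industries Corp, giving 5% + 80% = 85%.
Chain via Fairlane Industries Corp. → Slate Logistics SA (R2): 85% × 30% × 10% = 2.55% of Northgate Trust.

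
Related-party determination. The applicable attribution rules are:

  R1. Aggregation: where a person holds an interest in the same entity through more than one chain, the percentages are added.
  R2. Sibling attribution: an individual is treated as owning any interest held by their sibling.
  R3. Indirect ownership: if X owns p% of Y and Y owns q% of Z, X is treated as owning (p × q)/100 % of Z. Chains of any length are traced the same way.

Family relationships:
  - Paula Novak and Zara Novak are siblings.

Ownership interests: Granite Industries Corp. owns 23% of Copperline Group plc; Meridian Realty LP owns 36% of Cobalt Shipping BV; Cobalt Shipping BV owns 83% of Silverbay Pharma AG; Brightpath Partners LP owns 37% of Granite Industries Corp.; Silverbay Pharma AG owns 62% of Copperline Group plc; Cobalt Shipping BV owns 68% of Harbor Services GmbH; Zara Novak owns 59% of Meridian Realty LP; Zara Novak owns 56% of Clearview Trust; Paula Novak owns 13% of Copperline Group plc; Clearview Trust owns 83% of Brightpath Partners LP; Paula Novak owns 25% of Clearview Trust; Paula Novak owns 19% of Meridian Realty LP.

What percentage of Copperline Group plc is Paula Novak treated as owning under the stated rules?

By sibling attribution (R2), Paula Novak is treated as also owning Zara Novak's interest in Meridian Realty LP, giving 19% + 59% = 78%.
By sibling attribution (R2), Paula Novak is treated as also owning Zara Novak's interest in Clearview Trust, giving 25% + 56% = 81%.
Chain via Meridian Realty LP → Cobalt Shipping BV → Silverbay Pharma AG (R3): 78% × 36% × 83% × 62% = 14.449968% of Copperline Group plc.
Chain via Clearview Trust → Brightpath Partners LP → Granite Industries Corp. (R3): 81% × 83% × 37% × 23% = 5.721273% of Copperline Group plc.
Direct interest in Copperline Group plc: 13%.
Aggregating (R1): 14.449968% + 5.721273% + 13% = 33.171241%.

33.171241%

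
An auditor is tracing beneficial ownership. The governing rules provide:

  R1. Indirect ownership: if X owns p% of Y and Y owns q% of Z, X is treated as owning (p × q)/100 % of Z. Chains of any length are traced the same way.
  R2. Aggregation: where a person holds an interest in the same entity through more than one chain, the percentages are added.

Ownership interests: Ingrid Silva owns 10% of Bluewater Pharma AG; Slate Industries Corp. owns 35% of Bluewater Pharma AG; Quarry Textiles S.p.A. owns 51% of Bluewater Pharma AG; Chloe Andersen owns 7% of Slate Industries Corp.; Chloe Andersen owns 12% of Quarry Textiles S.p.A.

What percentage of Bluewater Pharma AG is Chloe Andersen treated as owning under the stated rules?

Chain via Slate Industries Corp. (R1): 7% × 35% = 2.45% of Bluewater Pharma AG.
Chain via Quarry Textiles S.p.A. (R1): 12% × 51% = 6.12% of Bluewater Pharma AG.
Aggregating (R2): 2.45% + 6.12% = 8.57%.

8.57%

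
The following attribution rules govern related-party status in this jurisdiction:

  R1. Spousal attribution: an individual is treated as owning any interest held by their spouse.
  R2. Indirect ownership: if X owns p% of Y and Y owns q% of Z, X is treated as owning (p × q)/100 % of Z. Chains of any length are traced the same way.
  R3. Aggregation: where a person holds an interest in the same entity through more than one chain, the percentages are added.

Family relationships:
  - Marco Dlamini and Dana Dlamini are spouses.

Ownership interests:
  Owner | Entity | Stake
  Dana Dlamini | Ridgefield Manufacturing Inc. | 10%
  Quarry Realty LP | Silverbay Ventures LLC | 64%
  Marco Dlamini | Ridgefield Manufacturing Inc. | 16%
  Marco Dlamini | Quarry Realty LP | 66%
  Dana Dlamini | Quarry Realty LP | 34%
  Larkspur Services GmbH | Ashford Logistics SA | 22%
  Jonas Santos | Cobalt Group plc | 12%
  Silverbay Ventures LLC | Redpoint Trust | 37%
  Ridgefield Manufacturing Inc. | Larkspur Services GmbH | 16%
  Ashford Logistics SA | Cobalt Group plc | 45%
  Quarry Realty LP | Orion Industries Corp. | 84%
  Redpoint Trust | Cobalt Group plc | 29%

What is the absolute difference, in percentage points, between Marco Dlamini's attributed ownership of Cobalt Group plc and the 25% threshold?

17.72096

By spousal attribution (R1), Marco Dlamini is treated as also owning Dana Dlamini's interest in Ridgefield Manufacturing Inc, giving 16% + 10% = 26%.
By spousal attribution (R1), Marco Dlamini is treated as also owning Dana Dlamini's interest in Quarry Realty LP, giving 66% + 34% = 100%.
Chain via Ridgefield Manufacturing Inc. → Larkspur Services GmbH → Ashford Logistics SA (R2): 26% × 16% × 22% × 45% = 0.41184% of Cobalt Group plc.
Chain via Quarry Realty LP → Silverbay Ventures LLC → Redpoint Trust (R2): 100% × 64% × 37% × 29% = 6.8672% of Cobalt Group plc.
Aggregating (R3): 0.41184% + 6.8672% = 7.27904%.
7.27904% falls short of the 25% threshold by 17.72096 percentage points.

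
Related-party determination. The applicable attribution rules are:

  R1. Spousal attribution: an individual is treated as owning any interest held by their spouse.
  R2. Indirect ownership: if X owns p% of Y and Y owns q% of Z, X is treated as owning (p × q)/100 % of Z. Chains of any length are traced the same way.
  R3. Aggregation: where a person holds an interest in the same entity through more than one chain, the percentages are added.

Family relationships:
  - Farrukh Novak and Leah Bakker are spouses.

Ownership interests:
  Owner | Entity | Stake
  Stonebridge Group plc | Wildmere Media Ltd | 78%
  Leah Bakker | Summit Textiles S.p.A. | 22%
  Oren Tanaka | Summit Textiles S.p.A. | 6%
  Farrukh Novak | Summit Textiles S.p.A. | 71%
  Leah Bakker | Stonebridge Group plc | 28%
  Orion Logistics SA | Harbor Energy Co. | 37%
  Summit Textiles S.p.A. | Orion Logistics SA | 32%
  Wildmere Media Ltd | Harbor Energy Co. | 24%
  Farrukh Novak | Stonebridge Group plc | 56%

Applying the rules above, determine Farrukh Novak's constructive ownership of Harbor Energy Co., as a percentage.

26.736%

By spousal attribution (R1), Farrukh Novak is treated as also owning Leah Bakker's interest in Stonebridge Group plc, giving 56% + 28% = 84%.
By spousal attribution (R1), Farrukh Novak is treated as also owning Leah Bakker's interest in Summit Textiles S.p.A, giving 71% + 22% = 93%.
Chain via Stonebridge Group plc → Wildmere Media Ltd (R2): 84% × 78% × 24% = 15.7248% of Harbor Energy Co.
Chain via Summit Textiles S.p.A. → Orion Logistics SA (R2): 93% × 32% × 37% = 11.0112% of Harbor Energy Co.
Aggregating (R3): 15.7248% + 11.0112% = 26.736%.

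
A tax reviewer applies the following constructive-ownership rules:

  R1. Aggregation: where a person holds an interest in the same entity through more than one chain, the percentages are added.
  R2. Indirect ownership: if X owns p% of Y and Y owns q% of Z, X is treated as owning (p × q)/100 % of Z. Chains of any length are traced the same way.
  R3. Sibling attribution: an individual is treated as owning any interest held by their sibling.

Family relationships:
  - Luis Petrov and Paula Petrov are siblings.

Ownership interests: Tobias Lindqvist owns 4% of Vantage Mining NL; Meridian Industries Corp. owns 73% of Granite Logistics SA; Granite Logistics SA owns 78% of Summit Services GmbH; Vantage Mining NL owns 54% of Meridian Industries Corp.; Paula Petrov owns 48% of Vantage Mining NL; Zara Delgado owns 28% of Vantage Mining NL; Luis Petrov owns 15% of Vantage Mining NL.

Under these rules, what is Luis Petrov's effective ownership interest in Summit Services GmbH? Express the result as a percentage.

By sibling attribution (R3), Luis Petrov is treated as also owning Paula Petrov's interest in Vantage Mining NL, giving 15% + 48% = 63%.
Chain via Vantage Mining NL → Meridian Industries Corp. → Granite Logistics SA (R2): 63% × 54% × 73% × 78% = 19.370988% of Summit Services GmbH.

19.370988%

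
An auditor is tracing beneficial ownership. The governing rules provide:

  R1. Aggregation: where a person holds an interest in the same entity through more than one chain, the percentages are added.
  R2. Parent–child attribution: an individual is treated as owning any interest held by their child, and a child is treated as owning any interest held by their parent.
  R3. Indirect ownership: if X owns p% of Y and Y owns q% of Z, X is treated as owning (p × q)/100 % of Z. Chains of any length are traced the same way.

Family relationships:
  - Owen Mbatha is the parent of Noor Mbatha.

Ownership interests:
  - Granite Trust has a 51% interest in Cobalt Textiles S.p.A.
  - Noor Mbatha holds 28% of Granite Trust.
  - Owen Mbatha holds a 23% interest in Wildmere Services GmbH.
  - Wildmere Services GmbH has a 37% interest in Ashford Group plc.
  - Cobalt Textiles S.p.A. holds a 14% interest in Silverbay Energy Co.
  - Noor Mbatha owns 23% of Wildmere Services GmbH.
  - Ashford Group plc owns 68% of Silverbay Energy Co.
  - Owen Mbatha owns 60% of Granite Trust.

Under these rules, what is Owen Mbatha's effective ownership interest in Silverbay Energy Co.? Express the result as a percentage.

By parent–child attribution (R2), Owen Mbatha is treated as also owning Noor Mbatha's interest in Wildmere Services GmbH, giving 23% + 23% = 46%.
By parent–child attribution (R2), Owen Mbatha is treated as also owning Noor Mbatha's interest in Granite Trust, giving 60% + 28% = 88%.
Chain via Wildmere Services GmbH → Ashford Group plc (R3): 46% × 37% × 68% = 11.5736% of Silverbay Energy Co.
Chain via Granite Trust → Cobalt Textiles S.p.A. (R3): 88% × 51% × 14% = 6.2832% of Silverbay Energy Co.
Aggregating (R1): 11.5736% + 6.2832% = 17.8568%.

17.8568%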